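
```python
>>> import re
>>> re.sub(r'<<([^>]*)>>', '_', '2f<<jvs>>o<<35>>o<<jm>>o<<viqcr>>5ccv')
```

`sub` substitutes '_' at each match site.

'2f_o_o_o_5ccv'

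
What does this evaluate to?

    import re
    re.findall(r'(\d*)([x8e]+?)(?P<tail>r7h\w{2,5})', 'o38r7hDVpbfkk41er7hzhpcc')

[('3', '8', 'r7hDVpbf'), ('41', 'e', 'r7hzhpcc')]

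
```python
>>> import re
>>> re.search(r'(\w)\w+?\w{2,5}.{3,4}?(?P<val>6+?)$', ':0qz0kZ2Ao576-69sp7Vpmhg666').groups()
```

('6', '666')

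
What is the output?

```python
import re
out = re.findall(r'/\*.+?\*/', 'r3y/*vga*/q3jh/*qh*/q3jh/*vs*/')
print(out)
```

['/*vga*/', '/*qh*/', '/*vs*/']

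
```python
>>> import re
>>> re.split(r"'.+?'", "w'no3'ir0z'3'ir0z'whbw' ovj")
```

Lazy quantifiers expand one character at a time until the remainder of the pattern can match.
Matches to split on: at [1:6] → "'no3'"; at [10:13] → "'3'"; at [17:23] → "'whbw'".
Each match becomes a cut point; 4 segments remain.

['w', 'ir0z', 'ir0z', ' ovj']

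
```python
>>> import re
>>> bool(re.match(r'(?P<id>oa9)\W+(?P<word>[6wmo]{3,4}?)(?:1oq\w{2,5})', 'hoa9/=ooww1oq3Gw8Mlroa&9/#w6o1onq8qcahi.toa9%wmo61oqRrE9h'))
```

False

The pattern matches the literal 'oa', then the literal '9' (captured as 'id'); then one or more of a non-word character; then 3 to 4 of one of [6wmo] (lazy) (captured as 'word'); then the literal '1oq', then 2 to 5 of a word character (non-capturing group).
`re.match` won't scan ahead — the pattern has to work from the very first character.
Here the pattern fails at index 0, so the call returns None, and `bool(None)` is False.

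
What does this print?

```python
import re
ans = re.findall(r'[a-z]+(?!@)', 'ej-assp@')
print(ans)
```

The negative lookahead/lookbehind blocks any match where the forbidden context is present.
Scanning left to right: at [0:2] → 'ej'; at [3:6] → 'ass'.
With no groups in the pattern, `findall` gives back each whole match — 2 here.

['ej', 'ass']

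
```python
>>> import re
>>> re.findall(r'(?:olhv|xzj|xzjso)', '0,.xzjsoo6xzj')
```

['xzj', 'xzj']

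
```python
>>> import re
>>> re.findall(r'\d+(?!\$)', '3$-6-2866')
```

['6', '2866']

The negative lookaround is zero-width — it rules out positions where the adjacent text would match, without consuming anything.
Matches: at [3:4] → '6'; at [5:9] → '2866'.
`findall` yields the raw match text (2 of them) because the pattern has no groups.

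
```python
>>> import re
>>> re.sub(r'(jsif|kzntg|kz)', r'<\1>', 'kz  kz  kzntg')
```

Alternation isn't longest-match — the leftmost alternative that fits at this position is chosen.
The replacement refers to a captured group, so each match is rewritten using its own captured text.

'<kz>  <kz>  <kzntg>'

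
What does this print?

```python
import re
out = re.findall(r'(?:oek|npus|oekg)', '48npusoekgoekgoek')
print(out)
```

Alternation isn't longest-match — the leftmost alternative that fits at this position is chosen.
Walking the string: at [2:6] → 'npus'; at [6:9] → 'oek'; at [10:13] → 'oek'; at [14:17] → 'oek'.
With no groups in the pattern, `findall` gives back each whole match — 4 here.

['npus', 'oek', 'oek', 'oek']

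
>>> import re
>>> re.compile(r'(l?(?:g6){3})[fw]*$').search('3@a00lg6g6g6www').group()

'lg6g6g6www'

Pattern: optionally a literal 'l', then the literal 'g6' repeated 3 times (captured); then zero or more of one of [fw]; then anchored at the end.
`re.search` tries every starting position until one works.
The match spans [5:15] → 'lg6g6g6www'.
Captured: group 1 = 'lg6g6g6'.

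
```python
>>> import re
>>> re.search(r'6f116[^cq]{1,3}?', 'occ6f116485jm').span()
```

(3, 9)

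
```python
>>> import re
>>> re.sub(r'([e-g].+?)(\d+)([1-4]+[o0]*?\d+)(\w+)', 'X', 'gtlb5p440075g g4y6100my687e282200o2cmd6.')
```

'X X.'

A non-greedy quantifier consumes as few characters as it can — just enough that the remainder of the pattern still matches from where it stops; whatever follows it matches normally.
Each match is replaced by 'X'.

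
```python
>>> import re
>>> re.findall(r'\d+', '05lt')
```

['05']

Pattern: one or more of a digit.
Scanning left to right: at [0:2] → '05'.
No capturing groups, so `findall` returns the 1 full match string.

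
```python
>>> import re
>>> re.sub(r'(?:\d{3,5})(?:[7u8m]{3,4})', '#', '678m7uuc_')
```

'#c_'

Pattern: 3 to 5 of a digit (non-capturing group); then 3 to 4 of one of [7u8m] (non-capturing group).
Matches: at [0:7] → '678m7uu'.
`sub` substitutes '#' at each match site.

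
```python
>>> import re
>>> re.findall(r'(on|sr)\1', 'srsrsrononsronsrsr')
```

A backreference is literal: `\1` must see the identical characters the first group matched.
Matches: at [0:4] match 'srsr', group 1 = 'sr'; at [6:10] match 'onon', group 1 = 'on'; at [14:18] match 'srsr', group 1 = 'sr'.
`findall` collects group 1 from each match (3 total).

['sr', 'on', 'sr']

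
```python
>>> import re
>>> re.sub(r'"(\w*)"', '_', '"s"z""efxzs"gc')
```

'_z_efxzs"gc'

Matches: at [0:3] → '"s"'; at [4:6] → '""'.
`sub` substitutes '_' at each match site.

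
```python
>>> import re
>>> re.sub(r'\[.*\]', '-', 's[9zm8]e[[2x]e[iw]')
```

Matches: at [1:18] → '[9zm8]e[[2x]e[iw]'.
`sub` substitutes '-' at each match site.

's-'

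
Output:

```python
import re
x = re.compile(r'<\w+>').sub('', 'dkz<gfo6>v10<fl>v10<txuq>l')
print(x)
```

dkzv10v10l

Matches: at [3:9] → '<gfo6>'; at [12:16] → '<fl>'; at [19:25] → '<txuq>'.
Every occurrence is swapped for ''.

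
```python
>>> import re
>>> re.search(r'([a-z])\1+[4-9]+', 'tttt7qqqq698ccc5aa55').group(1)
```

't'

The match spans [0:5] → 'tttt7'.
Captured: group 1 = 't'.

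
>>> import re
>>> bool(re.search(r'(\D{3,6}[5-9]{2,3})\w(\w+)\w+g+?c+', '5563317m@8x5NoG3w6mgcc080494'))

False

Here nothing in the string fits, so the call returns None, and `bool(None)` is False.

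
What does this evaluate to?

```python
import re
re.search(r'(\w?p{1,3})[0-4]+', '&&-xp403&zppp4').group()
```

The pattern matches optionally a word character, then 1 to 3 of a literal 'p' (captured); then one or more of a character in [0-4].
`re.search` scans for the first position where the pattern succeeds.
The match spans [3:8] → 'xp403'.
Captured: group 1 = 'xp'.

'xp403'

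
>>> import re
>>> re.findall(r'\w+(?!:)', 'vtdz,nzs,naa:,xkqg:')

['vtdz', 'nzs', 'na', 'xkq']

The negative lookahead/lookbehind blocks any match where the forbidden context is present.
Scanning left to right: at [0:4] → 'vtdz'; at [5:8] → 'nzs'; at [9:11] → 'na'; at [14:17] → 'xkq'.
`findall` yields the raw match text (4 of them) because the pattern has no groups.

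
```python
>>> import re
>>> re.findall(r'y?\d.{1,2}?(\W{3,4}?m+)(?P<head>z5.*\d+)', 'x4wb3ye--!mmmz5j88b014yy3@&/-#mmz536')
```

The pattern matches optionally the literal 'y', then a digit, then 1 to 2 of any character (lazy); then 3 to 4 of a non-word character (lazy), then one or more of a literal 'm' (captured); then the literal 'z5', then zero or more of any character, then one or more of a digit (captured as 'head').
Walking the string: at [4:36] match '3ye--!mmmz5j88b014yy3@&/-#mmz536', groups = ('--!mmm', 'z5j88b014yy3@&/-#mmz536').
2 groups means the one result is a tuple of 2 captured strings — 1 here.

[('--!mmm', 'z5j88b014yy3@&/-#mmz536')]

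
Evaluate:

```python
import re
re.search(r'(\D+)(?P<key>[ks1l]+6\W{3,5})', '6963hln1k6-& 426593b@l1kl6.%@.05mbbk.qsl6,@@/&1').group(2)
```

'1k6-& '

This matches one or more of a non-digit (captured); then one or more of one of [ks1l], then a literal '6', then 3 to 5 of a non-word character (captured as 'key').
Unlike `match`, `search` isn't anchored — it looks for the pattern anywhere in the string.
The match spans [4:13] → 'hln1k6-& '.
Captured: group 1 = 'hln', group 2 = '1k6-& '.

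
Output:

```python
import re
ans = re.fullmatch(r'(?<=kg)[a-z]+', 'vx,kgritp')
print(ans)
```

The lookaround is zero-width — it requires the adjacent text to match without consuming it, so the asserted text isn't part of the match.
For `fullmatch`, every character of the input must be accounted for by the pattern.
Here the string isn't matched end-to-end, so the call returns None.

None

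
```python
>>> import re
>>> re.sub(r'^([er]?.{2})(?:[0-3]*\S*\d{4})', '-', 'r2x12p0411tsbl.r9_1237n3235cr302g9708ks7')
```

The pattern matches anchored at the start of the string; then optionally one of [er], then exactly 2 of any character (captured); then zero or more of a character in [0-3], then zero or more of a non-whitespace character, then exactly 4 of a digit (non-capturing group).
Matches: at [0:37] → 'r2x12p0411tsbl.r9_1237n3235cr302g9708'.
Each match is replaced by '-'.

'-ks7'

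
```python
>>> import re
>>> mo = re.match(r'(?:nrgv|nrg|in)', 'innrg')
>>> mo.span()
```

(0, 2)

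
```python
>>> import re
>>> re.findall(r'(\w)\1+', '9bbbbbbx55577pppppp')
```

`\1` is not a pattern — it's the concrete string captured by group 1, re-applied verbatim.
Scanning left to right: at [1:7] match 'bbbbbb', group 1 = 'b'; at [8:11] match '555', group 1 = '5'; at [11:13] match '77', group 1 = '7'; at [13:19] match 'pppppp', group 1 = 'p'.
With a single group, `findall` returns only what that group captured — 4 items.

['b', '5', '7', 'p']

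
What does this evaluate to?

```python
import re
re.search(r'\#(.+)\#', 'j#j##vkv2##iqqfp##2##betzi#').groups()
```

The match spans [1:27] → '#j##vkv2##iqqfp##2##betzi#'.
Captured: group 1 = 'j##vkv2##iqqfp##2##betzi'.

('j##vkv2##iqqfp##2##betzi',)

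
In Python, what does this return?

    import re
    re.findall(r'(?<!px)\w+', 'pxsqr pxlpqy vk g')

The negative lookahead/lookbehind blocks any match where the forbidden context is present.
`findall` yields the raw match text (4 of them) because the pattern has no groups.

['pxsqr', 'pxlpqy', 'vk', 'g']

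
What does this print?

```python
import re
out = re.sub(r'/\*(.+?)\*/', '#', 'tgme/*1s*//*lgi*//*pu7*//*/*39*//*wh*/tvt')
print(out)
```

tgme#####tvt

A non-greedy quantifier consumes as few characters as it can — just enough that the remainder of the pattern still matches from where it stops; whatever follows it matches normally.
Matches: at [4:10] → '/*1s*/'; at [10:17] → '/*lgi*/'; at [17:24] → '/*pu7*/'; at [24:32] → '/*/*39*/'; at [32:38] → '/*wh*/'.
Each match is replaced by '#'.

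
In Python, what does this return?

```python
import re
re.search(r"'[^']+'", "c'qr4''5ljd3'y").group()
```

"'qr4'"

The match spans [1:6] → "'qr4'".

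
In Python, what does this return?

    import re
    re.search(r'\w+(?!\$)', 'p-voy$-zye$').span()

The negative lookahead/lookbehind blocks any match where the forbidden context is present.
Unlike `match`, `search` isn't anchored — it looks for the pattern anywhere in the string.
The match spans [0:1] → 'p'.

(0, 1)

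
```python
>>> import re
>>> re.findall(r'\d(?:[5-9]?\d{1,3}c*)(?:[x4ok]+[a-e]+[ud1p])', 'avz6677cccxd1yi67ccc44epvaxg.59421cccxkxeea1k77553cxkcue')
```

['6677cccxd1', '67ccc44ep', '59421cccxkxeea1', '77553cxkcu']

No capturing groups, so `findall` returns the 4 full match strings.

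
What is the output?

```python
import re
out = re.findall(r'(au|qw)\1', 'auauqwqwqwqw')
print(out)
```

['au', 'qw', 'qw']

`\1` has to match the exact text group 1 already captured.
With a single group, `findall` returns only what that group captured — 3 items.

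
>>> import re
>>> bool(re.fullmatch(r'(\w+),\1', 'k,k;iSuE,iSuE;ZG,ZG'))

A backreference is literal: `\1` must see the identical characters the first group matched.
`fullmatch` succeeds only if the pattern covers the string from start to end.
Here there's no way to consume every character, so the call returns None, and `bool(None)` is False.

False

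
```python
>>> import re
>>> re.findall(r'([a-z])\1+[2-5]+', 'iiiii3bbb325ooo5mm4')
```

The backreference `\1` re-matches whatever the first group consumed, character for character.
Scanning left to right: at [0:6] match 'iiiii3', group 1 = 'i'; at [6:12] match 'bbb325', group 1 = 'b'; at [12:16] match 'ooo5', group 1 = 'o'; at [16:19] match 'mm4', group 1 = 'm'.
`findall` collects group 1 from each match (4 total).

['i', 'b', 'o', 'm']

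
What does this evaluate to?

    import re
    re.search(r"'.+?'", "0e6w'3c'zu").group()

`re.search` scans for the first position where the pattern succeeds.
The match spans [4:8] → "'3c'".

"'3c'"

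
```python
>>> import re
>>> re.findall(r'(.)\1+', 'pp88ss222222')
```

A backreference is literal: `\1` must see the identical characters the first group matched.
Matches: at [0:2] match 'pp', group 1 = 'p'; at [2:4] match '88', group 1 = '8'; at [4:6] match 'ss', group 1 = 's'; at [6:12] match '222222', group 1 = '2'.
With a single group, `findall` returns only what that group captured — 4 items.

['p', '8', 's', '2']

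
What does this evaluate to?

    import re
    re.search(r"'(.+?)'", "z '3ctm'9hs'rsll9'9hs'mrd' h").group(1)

Lazy quantifiers expand one character at a time until the remainder of the pattern can match.
Unlike `match`, `search` isn't anchored — it looks for the pattern anywhere in the string.
The match spans [2:8] → "'3ctm'".
Captured: group 1 = '3ctm'.

'3ctm'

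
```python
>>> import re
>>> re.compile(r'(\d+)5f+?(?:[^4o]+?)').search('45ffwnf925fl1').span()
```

(0, 4)

Pattern: one or more of a digit (captured); then the literal '5', then one or more of a literal 'f' (lazy); then one or more of any character except [4o] (lazy) (non-capturing group).
A `+?`/`*?`/`{m,n}?` starts at its minimum and grows only as far as needed for what follows to match.
`re.search` tries every starting position until one works.
The match spans [0:4] → '45ff'.
Captured: group 1 = '4'.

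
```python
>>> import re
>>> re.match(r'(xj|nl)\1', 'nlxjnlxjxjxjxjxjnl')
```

None

`\1` has to match the exact text group 1 already captured.
With `match`, the pattern is implicitly anchored at the beginning.
Here the pattern fails at index 0, so the call returns None.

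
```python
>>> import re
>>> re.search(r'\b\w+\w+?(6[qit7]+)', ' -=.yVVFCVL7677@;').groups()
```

('677',)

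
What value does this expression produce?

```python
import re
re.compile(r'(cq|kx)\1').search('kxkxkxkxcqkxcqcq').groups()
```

The match spans [0:4] → 'kxkx'.
Captured: group 1 = 'kx'.

('kx',)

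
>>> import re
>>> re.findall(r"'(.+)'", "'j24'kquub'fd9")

Matches: at [0:11] match "'j24'kquub'", group 1 = "j24'kquub".
`findall` collects group 1 from the one match (1 total).

["j24'kquub"]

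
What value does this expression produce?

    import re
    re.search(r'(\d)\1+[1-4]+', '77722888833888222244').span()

`\1` is not a pattern — it's the concrete string captured by group 1, re-applied verbatim.
Unlike `match`, `search` isn't anchored — it looks for the pattern anywhere in the string.
The match spans [0:5] → '77722'.
Captured: group 1 = '7'.

(0, 5)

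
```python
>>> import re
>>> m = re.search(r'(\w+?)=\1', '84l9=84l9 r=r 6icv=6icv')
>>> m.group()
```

'84l9=84l9'

`\1` is not a pattern — it's the concrete string captured by group 1, re-applied verbatim.
`search` walks the string left to right and returns the first match it finds.
The match spans [0:9] → '84l9=84l9'.
Captured: group 1 = '84l9'.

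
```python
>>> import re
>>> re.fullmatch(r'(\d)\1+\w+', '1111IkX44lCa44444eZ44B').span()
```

`re.fullmatch` is like wrapping the pattern in `^…$` (in single-line mode).
The match spans [0:22] → '1111IkX44lCa44444eZ44B'.

(0, 22)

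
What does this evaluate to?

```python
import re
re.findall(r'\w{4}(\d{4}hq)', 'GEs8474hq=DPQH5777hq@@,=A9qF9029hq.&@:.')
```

The pattern matches exactly 4 of a word character; then exactly 4 of a digit, then the literal 'hq' (captured).
Walking the string: at [10:20] match 'DPQH5777hq', group 1 = '5777hq'; at [24:34] match 'A9qF9029hq', group 1 = '9029hq'.
`findall` collects group 1 from each match (2 total).

['5777hq', '9029hq']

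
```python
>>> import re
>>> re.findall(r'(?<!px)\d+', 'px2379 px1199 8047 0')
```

['379', '199', '8047', '0']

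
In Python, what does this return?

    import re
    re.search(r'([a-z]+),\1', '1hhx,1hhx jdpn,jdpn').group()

'jdpn,jdpn'

`\1` has to match the exact text group 1 already captured.
`search` walks the string left to right and returns the first match it finds.
The match spans [10:19] → 'jdpn,jdpn'.
Captured: group 1 = 'jdpn'.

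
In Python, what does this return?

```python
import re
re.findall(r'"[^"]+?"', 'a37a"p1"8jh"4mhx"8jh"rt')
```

Matches: at [4:8] → '"p1"'; at [11:17] → '"4mhx"'.
`findall` yields the raw match text (2 of them) because the pattern has no groups.

['"p1"', '"4mhx"']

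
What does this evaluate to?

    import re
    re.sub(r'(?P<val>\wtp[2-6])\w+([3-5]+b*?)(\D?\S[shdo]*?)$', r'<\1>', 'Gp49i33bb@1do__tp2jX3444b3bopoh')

'Gp49i33bb@1do_<_tp2>'

Pattern: a word character, then the literal 'tp', then a character in [2-6] (captured as 'val'); then one or more of a word character; then one or more of a character in [3-5], then zero or more of a literal 'b' (lazy) (captured); then optionally a non-digit, then a non-whitespace character, then zero or more of one of [shdo] (lazy) (captured); then anchored at the end.
Matches: at [14:31] → '_tp2jX3444b3bopoh'.
The replacement refers to a captured group, so each match is rewritten using its own captured text.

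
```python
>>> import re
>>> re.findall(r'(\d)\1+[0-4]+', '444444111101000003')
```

The backreference `\1` re-matches whatever the first group consumed, character for character.
Matches: at [0:18] match '444444111101000003', group 1 = '4'.
Because there's exactly one group, `findall` drops the full match and keeps group 1 from the one hit.

['4']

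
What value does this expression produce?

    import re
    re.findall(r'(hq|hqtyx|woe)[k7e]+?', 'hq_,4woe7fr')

Scanning left to right: at [5:9] match 'woe7', group 1 = 'woe'.
Because there's exactly one group, `findall` drops the full match and keeps group 1 from the one hit.

['woe']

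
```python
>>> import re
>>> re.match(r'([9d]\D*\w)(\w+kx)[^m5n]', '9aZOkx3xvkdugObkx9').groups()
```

Pattern: one of [9d], then zero or more of a non-digit, then a word character (captured); then one or more of a word character, then the literal 'kx' (captured); then any character except [m5n].
`match` is anchored at position 0; if the pattern doesn't fit there, it returns None.
The match spans [0:18] → '9aZOkx3xvkdugObkx9'.
Captured: group 1 = '9aZOkx3', group 2 = 'xvkdugObkx'.

('9aZOkx3', 'xvkdugObkx')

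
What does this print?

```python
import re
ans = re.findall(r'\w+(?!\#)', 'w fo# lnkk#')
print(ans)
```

['w', 'f', 'lnk']

The negative lookahead/lookbehind blocks any match where the forbidden context is present.
`findall` yields the raw match text (3 of them) because the pattern has no groups.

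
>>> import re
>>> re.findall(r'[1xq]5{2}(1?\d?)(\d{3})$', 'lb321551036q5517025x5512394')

Pattern: one of [1xq], then exactly 2 of the literal '5'; then optionally the literal '1', then optionally a digit (captured); then exactly 3 of a digit (captured); then anchored at the end.
Matches: at [19:27] match 'x5512394', groups = ('12', '394').
2 groups means the one result is a tuple of 2 captured strings — 1 here.

[('12', '394')]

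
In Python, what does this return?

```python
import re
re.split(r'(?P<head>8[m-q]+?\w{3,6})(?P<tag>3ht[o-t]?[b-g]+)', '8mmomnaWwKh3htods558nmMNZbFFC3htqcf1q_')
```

['', '8mmomnaWwKh', '3htod', 's558nmMNZbFFC3htqcf1q_']

Pattern: a literal '8', then one or more of a character in [m-q] (lazy), then 3 to 6 of a word character (captured as 'head'); then the literal '3ht', then optionally a character in [o-t], then one or more of a character in [b-g] (captured as 'tag').
Matches to split on: at [0:16] → '8mmomnaWwKh3htod'.
`re.split` interleaves the captured-group text with the surrounding fragments.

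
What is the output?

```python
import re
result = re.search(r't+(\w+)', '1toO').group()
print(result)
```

toO

The pattern matches one or more of a literal 't'; then one or more of a word character (captured).
`re.search` scans for the first position where the pattern succeeds.
The match spans [1:4] → 'toO'.
Captured: group 1 = 'oO'.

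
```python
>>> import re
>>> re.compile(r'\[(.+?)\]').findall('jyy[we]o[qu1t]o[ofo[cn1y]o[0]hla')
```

['we', 'qu1t', 'ofo[cn1y', '0']

Matches: at [3:7] match '[we]', group 1 = 'we'; at [8:14] match '[qu1t]', group 1 = 'qu1t'; at [15:25] match '[ofo[cn1y]', group 1 = 'ofo[cn1y'; at [26:29] match '[0]', group 1 = '0'.
One capturing group, so `findall` returns just the captured substring from each match — 4 in all.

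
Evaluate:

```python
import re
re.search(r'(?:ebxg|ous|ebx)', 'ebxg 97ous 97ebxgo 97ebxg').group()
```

'ebxg'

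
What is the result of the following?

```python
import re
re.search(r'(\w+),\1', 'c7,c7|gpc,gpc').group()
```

'c7,c7'

A backreference is literal: `\1` must see the identical characters the first group matched.
`re.search` scans for the first position where the pattern succeeds.
The match spans [0:5] → 'c7,c7'.
Captured: group 1 = 'c7'.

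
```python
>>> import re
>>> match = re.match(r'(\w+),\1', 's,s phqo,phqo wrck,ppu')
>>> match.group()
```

's,s'

`re.match` won't scan ahead — the pattern has to work from the very first character.
The match spans [0:3] → 's,s'.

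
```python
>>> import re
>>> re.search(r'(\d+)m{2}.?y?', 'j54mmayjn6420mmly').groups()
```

The pattern matches one or more of a digit (captured); then exactly 2 of the literal 'm', then optionally any character, then optionally a literal 'y'.
`re.search` tries every starting position until one works.
The match spans [1:7] → '54mmay'.
Captured: group 1 = '54'.

('54',)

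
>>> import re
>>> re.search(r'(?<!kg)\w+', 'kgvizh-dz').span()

(0, 6)

The negative lookahead/lookbehind blocks any match where the forbidden context is present.
`re.search` scans for the first position where the pattern succeeds.
The match spans [0:6] → 'kgvizh'.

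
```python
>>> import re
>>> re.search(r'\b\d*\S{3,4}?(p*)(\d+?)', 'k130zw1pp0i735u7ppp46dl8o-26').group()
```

Pattern: a word boundary (`\b`, zero-width); then zero or more of a digit, then 3 to 4 of a non-whitespace character (lazy); then zero or more of a literal 'p' (captured); then one or more of a digit (lazy) (captured).
Unlike `match`, `search` isn't anchored — it looks for the pattern anywhere in the string.
The match spans [0:4] → 'k130'.
Captured: group 1 = '', group 2 = '0'.

'k130'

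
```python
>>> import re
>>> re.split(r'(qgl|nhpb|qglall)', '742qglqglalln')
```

Branches in `(...|...)` are attempted left-to-right; the first branch that allows the whole pattern to succeed is taken.
Because the pattern has a capturing group, `split` also inserts each captured text between the pieces.

['742', 'qgl', '', 'qgl', 'alln']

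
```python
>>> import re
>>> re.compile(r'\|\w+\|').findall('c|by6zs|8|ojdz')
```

Walking the string: at [1:8] → '|by6zs|'.
With no groups in the pattern, `findall` gives back each whole match — 1 here.

['|by6zs|']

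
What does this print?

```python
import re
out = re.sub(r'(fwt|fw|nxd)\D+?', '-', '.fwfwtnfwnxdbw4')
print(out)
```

Matches: at [1:4] → 'fwf'; at [7:10] → 'fwn'.
`sub` substitutes '-' at each match site.

.-wtn-xdbw4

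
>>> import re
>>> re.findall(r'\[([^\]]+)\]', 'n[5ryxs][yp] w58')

['5ryxs', 'yp']

Scanning left to right: at [1:8] match '[5ryxs]', group 1 = '5ryxs'; at [8:12] match '[yp]', group 1 = 'yp'.
With a single group, `findall` returns only what that group captured — 2 items.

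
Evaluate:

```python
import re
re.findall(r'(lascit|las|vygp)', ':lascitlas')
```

['lascit', 'las']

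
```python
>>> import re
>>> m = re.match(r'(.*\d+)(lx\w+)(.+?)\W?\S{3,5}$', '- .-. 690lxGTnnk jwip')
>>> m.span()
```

This matches zero or more of any character, then one or more of a digit (captured); then the literal 'lx', then one or more of a word character (captured); then one or more of any character (lazy) (captured); then optionally a non-word character, then 3 to 5 of a non-whitespace character; then anchored at the end.
With `match`, the pattern is implicitly anchored at the beginning.
The match spans [0:21] → '- .-. 690lxGTnnk jwip'.
Captured: group 1 = '- .-. 690', group 2 = 'lxGTnnk', group 3 = ' '.

(0, 21)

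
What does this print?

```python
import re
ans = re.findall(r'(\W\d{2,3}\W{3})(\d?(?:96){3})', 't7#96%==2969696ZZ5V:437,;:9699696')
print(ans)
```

The pattern matches a non-word character, then 2 to 3 of a digit, then exactly 3 of a non-word character (captured); then optionally a digit, then the literal '96' repeated 3 times (captured).
Matches: at [2:15] match '#96%==2969696', groups = ('#96%==', '2969696').
With 2 capturing groups, `findall` returns a 2-tuple per match.

[('#96%==', '2969696')]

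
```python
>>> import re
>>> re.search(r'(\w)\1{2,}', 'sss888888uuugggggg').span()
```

(0, 3)

A backreference is literal: `\1` must see the identical characters the first group matched.
The match spans [0:3] → 'sss'.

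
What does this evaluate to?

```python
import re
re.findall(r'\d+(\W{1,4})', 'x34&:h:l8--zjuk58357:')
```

['&:', '--', ':']

`findall` collects group 1 from each match (3 total).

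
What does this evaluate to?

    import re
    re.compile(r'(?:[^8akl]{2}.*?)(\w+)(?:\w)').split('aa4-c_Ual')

This matches exactly 2 of any character except [8akl], then zero or more of any character (lazy) (non-capturing group); then one or more of a word character (captured); then a word character (non-capturing group).
The group in the pattern means `split` returns the separators' captures alongside the pieces.

['aa', 'c_Ua', '']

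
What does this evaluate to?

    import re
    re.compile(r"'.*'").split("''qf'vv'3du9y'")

Matches to split on: at [0:14] → "''qf'vv'3du9y'".
The string is cut at each match, leaving 2 pieces.

['', '']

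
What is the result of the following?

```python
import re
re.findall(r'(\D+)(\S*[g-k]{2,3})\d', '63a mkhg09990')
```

Pattern: one or more of a non-digit (captured); then zero or more of a non-whitespace character, then 2 to 3 of a character in [g-k] (captured); then a digit.
Multiple groups make `findall` return tuples — one 2-tuple for the one match.

[('a mk', 'hg')]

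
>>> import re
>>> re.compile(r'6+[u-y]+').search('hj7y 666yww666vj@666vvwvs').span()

(5, 11)

The pattern matches one or more of a literal '6'; then one or more of a character in [u-y].
`re.search` scans for the first position where the pattern succeeds.
The match spans [5:11] → '666yww'.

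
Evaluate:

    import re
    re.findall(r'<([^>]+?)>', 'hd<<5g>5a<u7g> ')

Scanning left to right: at [2:7] match '<<5g>', group 1 = '<5g'; at [9:14] match '<u7g>', group 1 = 'u7g'.
`findall` collects group 1 from each match (2 total).

['<5g', 'u7g']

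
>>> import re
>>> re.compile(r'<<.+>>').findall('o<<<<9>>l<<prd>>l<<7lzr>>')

['<<<<9>>l<<prd>>l<<7lzr>>']

`findall` yields the raw match text (1 of them) because the pattern has no groups.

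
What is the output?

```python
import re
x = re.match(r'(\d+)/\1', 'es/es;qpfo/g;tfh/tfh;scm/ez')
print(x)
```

None

`re.match` only tries the pattern at the start of the string.
Here the string doesn't start with a match, so the call returns None.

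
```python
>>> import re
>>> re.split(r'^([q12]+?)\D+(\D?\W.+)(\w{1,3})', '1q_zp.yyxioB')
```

['', '1', '.yyxio', 'B', '']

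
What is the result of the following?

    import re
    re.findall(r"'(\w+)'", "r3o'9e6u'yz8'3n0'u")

Scanning left to right: at [3:9] match "'9e6u'", group 1 = '9e6u'; at [12:17] match "'3n0'", group 1 = '3n0'.
`findall` collects group 1 from each match (2 total).

['9e6u', '3n0']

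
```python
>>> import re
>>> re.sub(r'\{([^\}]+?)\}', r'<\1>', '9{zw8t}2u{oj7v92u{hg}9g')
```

'9<zw8t>2u<oj7v92u{hg>9g'

`\1` in the replacement pulls in group 1's text for each match.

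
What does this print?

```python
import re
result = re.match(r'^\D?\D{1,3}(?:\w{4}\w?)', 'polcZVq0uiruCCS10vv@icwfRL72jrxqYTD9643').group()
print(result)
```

polcZVq0u

With `match`, the pattern is implicitly anchored at the beginning.
The match spans [0:9] → 'polcZVq0u'.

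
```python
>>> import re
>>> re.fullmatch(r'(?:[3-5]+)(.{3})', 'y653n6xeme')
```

The pattern matches one or more of a character in [3-5] (non-capturing group); then exactly 3 of any character (captured).
`re.fullmatch` is like wrapping the pattern in `^…$` (in single-line mode).
Here the pattern can't cover the whole string, so the call returns None.

None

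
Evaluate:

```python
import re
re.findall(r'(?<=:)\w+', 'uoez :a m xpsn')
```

['a']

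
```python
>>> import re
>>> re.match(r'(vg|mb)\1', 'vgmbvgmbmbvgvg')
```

None

After group 1 captures some text, `\1` only succeeds where that same text appears again.
`re.match` won't scan ahead — the pattern has to work from the very first character.
Here the pattern fails at index 0, so the call returns None.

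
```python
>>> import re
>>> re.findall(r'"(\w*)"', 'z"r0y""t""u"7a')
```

Scanning left to right: at [1:6] match '"r0y"', group 1 = 'r0y'; at [6:9] match '"t"', group 1 = 't'; at [9:12] match '"u"', group 1 = 'u'.
One capturing group, so `findall` returns just the captured substring from each match — 3 in all.

['r0y', 't', 'u']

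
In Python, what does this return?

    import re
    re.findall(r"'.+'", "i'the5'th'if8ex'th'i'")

["'the5'th'if8ex'th'i'"]

`findall` yields the raw match text (1 of them) because the pattern has no groups.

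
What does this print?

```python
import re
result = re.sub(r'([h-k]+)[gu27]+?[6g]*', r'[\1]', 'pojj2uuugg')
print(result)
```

po[jj]uuugg

This matches one or more of a character in [h-k] (captured); then one or more of one of [gu27] (lazy); then zero or more of one of [6g].
Lazy quantifiers expand one character at a time until the remainder of the pattern can match.
Matches: at [2:5] → 'jj2'.
The replacement refers to a captured group, so each match is rewritten using its own captured text.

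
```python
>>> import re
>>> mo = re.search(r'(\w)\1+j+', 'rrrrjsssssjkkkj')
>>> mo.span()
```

(0, 5)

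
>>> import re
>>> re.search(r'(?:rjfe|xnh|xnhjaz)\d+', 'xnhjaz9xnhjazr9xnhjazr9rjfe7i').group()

'xnhjaz9'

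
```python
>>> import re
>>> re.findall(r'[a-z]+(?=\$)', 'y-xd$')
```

The positive lookaround only admits positions where the adjacent text matches; those characters stay outside the span.
Matches: at [2:4] → 'xd'.
No capturing groups, so `findall` returns the 1 full match string.

['xd']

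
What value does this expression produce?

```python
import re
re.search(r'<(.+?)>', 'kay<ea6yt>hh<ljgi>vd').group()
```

'<ea6yt>'

Unlike `match`, `search` isn't anchored — it looks for the pattern anywhere in the string.
The match spans [3:10] → '<ea6yt>'.
Captured: group 1 = 'ea6yt'.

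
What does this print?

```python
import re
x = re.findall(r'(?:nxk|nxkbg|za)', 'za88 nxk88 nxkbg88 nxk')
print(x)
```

Branches in `(...|...)` are attempted left-to-right; the first branch that allows the whole pattern to succeed is taken.
Matches: at [0:2] → 'za'; at [5:8] → 'nxk'; at [11:14] → 'nxk'; at [19:22] → 'nxk'.
No capturing groups, so `findall` returns the 4 full match strings.

['za', 'nxk', 'nxk', 'nxk']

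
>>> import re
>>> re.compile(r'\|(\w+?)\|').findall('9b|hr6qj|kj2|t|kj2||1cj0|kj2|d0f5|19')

['hr6qj', 't', '1cj0', 'd0f5']

With a single group, `findall` returns only what that group captured — 4 items.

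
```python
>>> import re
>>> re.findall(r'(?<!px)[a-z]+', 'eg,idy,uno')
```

A negative assertion filters positions out without eating any characters.
Walking the string: at [0:2] → 'eg'; at [3:6] → 'idy'; at [7:10] → 'uno'.
Since nothing is captured, `findall` lists the 3 matched substrings directly.

['eg', 'idy', 'uno']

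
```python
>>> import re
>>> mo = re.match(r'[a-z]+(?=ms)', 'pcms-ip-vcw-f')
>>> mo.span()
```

(0, 2)

`re.match` won't scan ahead — the pattern has to work from the very first character.
The match spans [0:2] → 'pc'.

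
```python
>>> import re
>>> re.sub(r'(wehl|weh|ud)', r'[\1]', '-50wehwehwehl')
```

'-50[weh][weh][wehl]'

`|` is ordered: at each position the engine commits to the first alternative that works.
The replacement refers to a captured group, so each match is rewritten using its own captured text.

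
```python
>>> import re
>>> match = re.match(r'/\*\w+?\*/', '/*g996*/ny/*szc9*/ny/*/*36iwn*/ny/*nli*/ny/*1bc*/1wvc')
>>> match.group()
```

'/*g996*/'

`re.match` won't scan ahead — the pattern has to work from the very first character.
The match spans [0:8] → '/*g996*/'.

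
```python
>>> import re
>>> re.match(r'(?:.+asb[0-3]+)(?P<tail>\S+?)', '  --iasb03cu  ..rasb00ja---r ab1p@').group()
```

'  --iasb03cu  ..rasb00j'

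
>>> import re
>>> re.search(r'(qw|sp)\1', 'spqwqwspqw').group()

A backreference is literal: `\1` must see the identical characters the first group matched.
The match spans [2:6] → 'qwqw'.

'qwqw'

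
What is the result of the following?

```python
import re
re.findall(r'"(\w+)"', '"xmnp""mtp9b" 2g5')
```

['xmnp', 'mtp9b']

Matches: at [0:6] match '"xmnp"', group 1 = 'xmnp'; at [6:13] match '"mtp9b"', group 1 = 'mtp9b'.
Because there's exactly one group, `findall` drops the full match and keeps group 1 from each hit.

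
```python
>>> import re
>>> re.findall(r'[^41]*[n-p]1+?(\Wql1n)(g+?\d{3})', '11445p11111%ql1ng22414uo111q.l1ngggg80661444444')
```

The pattern matches zero or more of any character except [41], then a character in [n-p], then one or more of a literal '1' (lazy); then a non-word character, then the literal 'ql', then the literal '1n' (captured); then one or more of a literal 'g' (lazy), then exactly 3 of a digit (captured).
Walking the string: at [4:20] match '5p11111%ql1ng224', groups = ('%ql1n', 'g224').
2 groups means the one result is a tuple of 2 captured strings — 1 here.

[('%ql1n', 'g224')]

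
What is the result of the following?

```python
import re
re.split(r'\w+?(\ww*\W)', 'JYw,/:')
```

The pattern matches one or more of a word character (lazy); then a word character, then zero or more of a literal 'w', then a non-word character (captured).
Lazy quantifiers expand one character at a time until the remainder of the pattern can match.
Matches to split on: at [0:4] → 'JYw,'.
`re.split` interleaves the captured-group text with the surrounding fragments.

['', 'Yw,', '/:']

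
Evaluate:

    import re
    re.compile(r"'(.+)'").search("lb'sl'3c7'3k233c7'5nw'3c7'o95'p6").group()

"'sl'3c7'3k233c7'5nw'3c7'o95'"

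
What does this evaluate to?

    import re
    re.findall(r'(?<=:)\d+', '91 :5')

['5']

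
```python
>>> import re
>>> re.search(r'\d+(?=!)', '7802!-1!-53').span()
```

(0, 4)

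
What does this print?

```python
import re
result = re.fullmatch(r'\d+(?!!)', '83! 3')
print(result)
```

None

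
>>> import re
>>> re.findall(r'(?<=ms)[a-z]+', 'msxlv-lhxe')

['xlv']

The positive lookaround only admits positions where the adjacent text matches; those characters stay outside the span.
`findall` yields the raw match text (1 of them) because the pattern has no groups.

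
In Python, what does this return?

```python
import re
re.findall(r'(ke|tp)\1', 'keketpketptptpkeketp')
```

['ke', 'tp', 'ke']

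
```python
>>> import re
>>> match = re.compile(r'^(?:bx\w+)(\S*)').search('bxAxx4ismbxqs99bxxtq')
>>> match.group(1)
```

''

Pattern: anchored at the start of the string; then the literal 'bx', then one or more of a word character (non-capturing group); then zero or more of a non-whitespace character (captured).
Unlike `match`, `search` isn't anchored — it looks for the pattern anywhere in the string.
The match spans [0:20] → 'bxAxx4ismbxqs99bxxtq'.
Captured: group 1 = ''.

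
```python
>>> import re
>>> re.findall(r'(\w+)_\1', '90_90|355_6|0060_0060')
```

['90', '0060']

`\1` has to match the exact text group 1 already captured.
Scanning left to right: at [0:5] match '90_90', group 1 = '90'; at [12:21] match '0060_0060', group 1 = '0060'.
One capturing group, so `findall` returns just the captured substring from each match — 2 in all.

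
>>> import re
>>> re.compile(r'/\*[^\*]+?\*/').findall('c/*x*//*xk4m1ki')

['/*x*/']

With no groups in the pattern, `findall` gives back each whole match — 1 here.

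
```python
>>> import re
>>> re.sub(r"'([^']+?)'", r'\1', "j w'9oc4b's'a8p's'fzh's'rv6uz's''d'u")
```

Matches: at [3:10] → "'9oc4b'"; at [11:16] → "'a8p'"; at [17:22] → "'fzh'"; at [23:30] → "'rv6uz'"; at [32:35] → "'d'".
Each match is replaced using the text its own group 1 captured.

"j w9oc4bsa8psfzhsrv6uzs'du"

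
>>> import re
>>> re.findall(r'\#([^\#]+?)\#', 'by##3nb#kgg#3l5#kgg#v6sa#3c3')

Walking the string: at [3:8] match '#3nb#', group 1 = '3nb'; at [11:16] match '#3l5#', group 1 = '3l5'; at [19:25] match '#v6sa#', group 1 = 'v6sa'.
With a single group, `findall` returns only what that group captured — 3 items.

['3nb', '3l5', 'v6sa']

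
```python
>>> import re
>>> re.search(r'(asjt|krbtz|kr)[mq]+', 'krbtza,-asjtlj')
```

None

`search` walks the string left to right and returns the first match it finds.
Here the pattern never matches, so the call returns None.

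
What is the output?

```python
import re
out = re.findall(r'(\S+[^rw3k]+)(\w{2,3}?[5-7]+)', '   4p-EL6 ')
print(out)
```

`findall` packs the 2 group values into a tuple for every match.

[('4p-', 'EL6')]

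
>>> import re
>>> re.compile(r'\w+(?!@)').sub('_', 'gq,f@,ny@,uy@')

Because the assertion is negative and zero-width, positions next to the forbidden text are skipped.
Every occurrence is swapped for '_'.

'_,f@,_y@,_y@'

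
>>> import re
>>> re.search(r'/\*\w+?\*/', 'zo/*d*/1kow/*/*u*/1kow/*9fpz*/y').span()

(2, 7)

The match spans [2:7] → '/*d*/'.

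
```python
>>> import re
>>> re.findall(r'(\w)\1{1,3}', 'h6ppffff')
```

['p', 'f']

`\1` is not a pattern — it's the concrete string captured by group 1, re-applied verbatim.
Matches: at [2:4] match 'pp', group 1 = 'p'; at [4:8] match 'ffff', group 1 = 'f'.
Because there's exactly one group, `findall` drops the full match and keeps group 1 from each hit.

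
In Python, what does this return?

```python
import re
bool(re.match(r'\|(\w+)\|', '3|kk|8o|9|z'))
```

False

`re.match` won't scan ahead — the pattern has to work from the very first character.
Here the string doesn't start with a match, so the call returns None, and `bool(None)` is False.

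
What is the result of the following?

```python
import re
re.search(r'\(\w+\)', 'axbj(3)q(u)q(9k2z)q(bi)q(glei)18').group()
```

'(3)'

The match spans [4:7] → '(3)'.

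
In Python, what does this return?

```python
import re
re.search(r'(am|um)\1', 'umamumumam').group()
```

A backreference is literal: `\1` must see the identical characters the first group matched.
The match spans [4:8] → 'umum'.

'umum'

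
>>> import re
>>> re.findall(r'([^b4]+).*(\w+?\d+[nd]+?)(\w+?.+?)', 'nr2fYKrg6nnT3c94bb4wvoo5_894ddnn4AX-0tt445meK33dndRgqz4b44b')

Pattern: one or more of any character except [b4] (captured); then zero or more of any character; then one or more of a word character (lazy), then one or more of a digit, then one or more of one of [nd] (lazy) (captured); then one or more of a word character (lazy), then one or more of any character (lazy) (captured).
Scanning left to right: at [0:50] match 'nr2fYKrg6nnT3c94bb4wvoo5_894ddnn4AX-0tt445meK33dnd', groups = ('nr2fYKrg6nnT3c9', '33d', 'nd').
3 groups means the one result is a tuple of 3 captured strings — 1 here.

[('nr2fYKrg6nnT3c9', '33d', 'nd')]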